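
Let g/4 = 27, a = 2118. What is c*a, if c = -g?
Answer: -228744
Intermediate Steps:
g = 108 (g = 4*27 = 108)
c = -108 (c = -1*108 = -108)
c*a = -108*2118 = -228744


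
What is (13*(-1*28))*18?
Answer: -6552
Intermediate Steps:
(13*(-1*28))*18 = (13*(-28))*18 = -364*18 = -6552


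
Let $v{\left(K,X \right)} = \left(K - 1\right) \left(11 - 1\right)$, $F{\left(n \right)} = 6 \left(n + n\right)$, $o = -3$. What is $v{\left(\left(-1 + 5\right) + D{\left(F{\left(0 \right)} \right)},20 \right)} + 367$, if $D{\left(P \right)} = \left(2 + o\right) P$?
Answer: $397$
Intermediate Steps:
$F{\left(n \right)} = 12 n$ ($F{\left(n \right)} = 6 \cdot 2 n = 12 n$)
$D{\left(P \right)} = - P$ ($D{\left(P \right)} = \left(2 - 3\right) P = - P$)
$v{\left(K,X \right)} = -10 + 10 K$ ($v{\left(K,X \right)} = \left(-1 + K\right) 10 = -10 + 10 K$)
$v{\left(\left(-1 + 5\right) + D{\left(F{\left(0 \right)} \right)},20 \right)} + 367 = \left(-10 + 10 \left(\left(-1 + 5\right) - 12 \cdot 0\right)\right) + 367 = \left(-10 + 10 \left(4 - 0\right)\right) + 367 = \left(-10 + 10 \left(4 + 0\right)\right) + 367 = \left(-10 + 10 \cdot 4\right) + 367 = \left(-10 + 40\right) + 367 = 30 + 367 = 397$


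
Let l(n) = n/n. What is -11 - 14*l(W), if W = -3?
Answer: -25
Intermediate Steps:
l(n) = 1
-11 - 14*l(W) = -11 - 14*1 = -11 - 14 = -25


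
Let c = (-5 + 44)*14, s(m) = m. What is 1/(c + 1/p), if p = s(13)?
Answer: 13/7099 ≈ 0.0018312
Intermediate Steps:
p = 13
c = 546 (c = 39*14 = 546)
1/(c + 1/p) = 1/(546 + 1/13) = 1/(7099/13) = 13/7099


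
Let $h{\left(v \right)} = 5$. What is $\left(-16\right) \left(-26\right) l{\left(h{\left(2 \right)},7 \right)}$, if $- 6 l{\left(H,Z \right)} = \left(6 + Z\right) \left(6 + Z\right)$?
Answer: $- \frac{35152}{3} \approx -11717.0$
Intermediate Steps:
$l{\left(H,Z \right)} = - \frac{\left(6 + Z\right)^{2}}{6}$ ($l{\left(H,Z \right)} = - \frac{\left(6 + Z\right) \left(6 + Z\right)}{6} = - \frac{\left(6 + Z\right)^{2}}{6}$)
$\left(-16\right) \left(-26\right) l{\left(h{\left(2 \right)},7 \right)} = \left(-16\right) \left(-26\right) \left(- \frac{\left(6 + 7\right)^{2}}{6}\right) = 416 \left(- \frac{13^{2}}{6}\right) = 416 \left(\left(- \frac{1}{6}\right) 169\right) = 416 \left(- \frac{169}{6}\right) = - \frac{35152}{3}$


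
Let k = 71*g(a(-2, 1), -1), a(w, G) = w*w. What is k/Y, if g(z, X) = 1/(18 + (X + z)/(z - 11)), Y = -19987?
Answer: -497/2458401 ≈ -0.00020216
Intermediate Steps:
a(w, G) = w²
g(z, X) = 1/(18 + (X + z)/(-11 + z))
k = 497/123 (k = 71*((-11 + (-2)²)/(-198 - 1 + 19*(-2)²)) = 71*((-11 + 4)/(-198 - 1 + 19*4)) = 71*(-7/(-198 - 1 + 76)) = 71*(-7/(-123)) = 71*(-1/123*(-7)) = 71*(7/123) = 497/123 ≈ 4.0406)
k/Y = (497/123)/(-19987) = (497/123)*(-1/19987) = -497/2458401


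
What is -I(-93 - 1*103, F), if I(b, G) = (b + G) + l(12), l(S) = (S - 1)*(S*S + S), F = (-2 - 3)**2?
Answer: -1545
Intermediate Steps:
F = 25 (F = (-5)**2 = 25)
l(S) = (-1 + S)*(S + S**2) (l(S) = (-1 + S)*(S**2 + S) = (-1 + S)*(S + S**2))
I(b, G) = 1716 + G + b (I(b, G) = (b + G) + (12**3 - 1*12) = (G + b) + (1728 - 12) = (G + b) + 1716 = 1716 + G + b)
-I(-93 - 1*103, F) = -(1716 + 25 + (-93 - 1*103)) = -(1716 + 25 + (-93 - 103)) = -(1716 + 25 - 196) = -1*1545 = -1545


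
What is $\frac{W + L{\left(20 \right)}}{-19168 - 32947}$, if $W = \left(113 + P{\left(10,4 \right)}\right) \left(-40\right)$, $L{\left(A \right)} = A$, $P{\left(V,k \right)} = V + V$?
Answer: $\frac{1060}{10423} \approx 0.1017$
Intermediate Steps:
$P{\left(V,k \right)} = 2 V$
$W = -5320$ ($W = \left(113 + 2 \cdot 10\right) \left(-40\right) = \left(113 + 20\right) \left(-40\right) = 133 \left(-40\right) = -5320$)
$\frac{W + L{\left(20 \right)}}{-19168 - 32947} = \frac{-5320 + 20}{-19168 - 32947} = - \frac{5300}{-52115} = \left(-5300\right) \left(- \frac{1}{52115}\right) = \frac{1060}{10423}$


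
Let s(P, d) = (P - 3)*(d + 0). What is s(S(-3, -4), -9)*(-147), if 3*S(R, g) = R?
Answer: -5292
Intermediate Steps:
S(R, g) = R/3
s(P, d) = d*(-3 + P) (s(P, d) = (-3 + P)*d = d*(-3 + P))
s(S(-3, -4), -9)*(-147) = -9*(-3 + (⅓)*(-3))*(-147) = -9*(-3 - 1)*(-147) = -9*(-4)*(-147) = 36*(-147) = -5292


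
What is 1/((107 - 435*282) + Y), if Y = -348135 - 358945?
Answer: -1/829643 ≈ -1.2053e-6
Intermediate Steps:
Y = -707080
1/((107 - 435*282) + Y) = 1/((107 - 435*282) - 707080) = 1/((107 - 122670) - 707080) = 1/(-122563 - 707080) = 1/(-829643) = -1/829643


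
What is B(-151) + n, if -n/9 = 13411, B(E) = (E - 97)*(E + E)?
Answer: -45803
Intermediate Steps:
B(E) = 2*E*(-97 + E) (B(E) = (-97 + E)*(2*E) = 2*E*(-97 + E))
n = -120699 (n = -9*13411 = -120699)
B(-151) + n = 2*(-151)*(-97 - 151) - 120699 = 2*(-151)*(-248) - 120699 = 74896 - 120699 = -45803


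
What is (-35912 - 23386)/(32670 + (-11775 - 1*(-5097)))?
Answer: -9883/4332 ≈ -2.2814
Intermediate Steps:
(-35912 - 23386)/(32670 + (-11775 - 1*(-5097))) = -59298/(32670 + (-11775 + 5097)) = -59298/(32670 - 6678) = -59298/25992 = -59298*1/25992 = -9883/4332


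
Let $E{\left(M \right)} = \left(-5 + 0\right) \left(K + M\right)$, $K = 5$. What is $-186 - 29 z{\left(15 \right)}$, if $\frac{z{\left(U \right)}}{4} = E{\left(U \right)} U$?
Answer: $173814$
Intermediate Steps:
$E{\left(M \right)} = -25 - 5 M$ ($E{\left(M \right)} = \left(-5 + 0\right) \left(5 + M\right) = - 5 \left(5 + M\right) = -25 - 5 M$)
$z{\left(U \right)} = 4 U \left(-25 - 5 U\right)$ ($z{\left(U \right)} = 4 \left(-25 - 5 U\right) U = 4 U \left(-25 - 5 U\right)$)
$-186 - 29 z{\left(15 \right)} = -186 - 29 \left(\left(-20\right) 15 \left(5 + 15\right)\right) = -186 - 29 \left(\left(-20\right) 15 \cdot 20\right) = -186 - -174000 = -186 + 174000 = 173814$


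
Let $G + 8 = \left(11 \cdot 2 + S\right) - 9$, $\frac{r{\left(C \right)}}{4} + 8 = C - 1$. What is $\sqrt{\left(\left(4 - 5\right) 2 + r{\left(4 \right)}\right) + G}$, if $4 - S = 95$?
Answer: $6 i \sqrt{3} \approx 10.392 i$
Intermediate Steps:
$S = -91$ ($S = 4 - 95 = -91$)
$r{\left(C \right)} = -36 + 4 C$ ($r{\left(C \right)} = -32 + 4 \left(C - 1\right) = -32 + 4 \left(-1 + C\right) = -32 + \left(-4 + 4 C\right) = -36 + 4 C$)
$G = -86$ ($G = -8 + \left(\left(11 \cdot 2 - 91\right) - 9\right) = -8 + \left(\left(22 - 91\right) - 9\right) = -8 - 78 = -86$)
$\sqrt{\left(\left(4 - 5\right) 2 + r{\left(4 \right)}\right) + G} = \sqrt{\left(\left(4 - 5\right) 2 + \left(-36 + 4 \cdot 4\right)\right) - 86} = \sqrt{\left(\left(4 - 5\right) 2 + \left(-36 + 16\right)\right) - 86} = \sqrt{\left(\left(-1\right) 2 - 20\right) - 86} = \sqrt{\left(-2 - 20\right) - 86} = \sqrt{-22 - 86} = \sqrt{-108} = 6 i \sqrt{3}$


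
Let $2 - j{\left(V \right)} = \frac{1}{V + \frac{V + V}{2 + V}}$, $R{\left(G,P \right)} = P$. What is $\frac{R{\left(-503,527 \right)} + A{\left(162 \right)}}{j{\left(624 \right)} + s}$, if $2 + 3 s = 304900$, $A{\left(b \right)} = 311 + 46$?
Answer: $\frac{57735808}{6637963245} \approx 0.0086978$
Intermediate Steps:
$A{\left(b \right)} = 357$
$s = \frac{304898}{3}$ ($s = - \frac{2}{3} + \frac{1}{3} \cdot 304900 = - \frac{2}{3} + \frac{304900}{3} = \frac{304898}{3} \approx 1.0163 \cdot 10^{5}$)
$j{\left(V \right)} = 2 - \frac{1}{V + \frac{2 V}{2 + V}}$ ($j{\left(V \right)} = 2 - \frac{1}{V + \frac{V + V}{2 + V}} = 2 - \frac{1}{V + \frac{2 V}{2 + V}}$)
$\frac{R{\left(-503,527 \right)} + A{\left(162 \right)}}{j{\left(624 \right)} + s} = \frac{527 + 357}{\frac{-2 + 2 \cdot 624^{2} + 7 \cdot 624}{624 \left(4 + 624\right)} + \frac{304898}{3}} = \frac{884}{\frac{-2 + 2 \cdot 389376 + 4368}{624 \cdot 628} + \frac{304898}{3}} = \frac{884}{\frac{1}{624} \cdot \frac{1}{628} \left(-2 + 778752 + 4368\right) + \frac{304898}{3}} = \frac{884}{\frac{1}{624} \cdot \frac{1}{628} \cdot 783118 + \frac{304898}{3}} = \frac{884}{\frac{391559}{195936} + \frac{304898}{3}} = \frac{884}{\frac{6637963245}{65312}} = 884 \cdot \frac{65312}{6637963245} = \frac{57735808}{6637963245}$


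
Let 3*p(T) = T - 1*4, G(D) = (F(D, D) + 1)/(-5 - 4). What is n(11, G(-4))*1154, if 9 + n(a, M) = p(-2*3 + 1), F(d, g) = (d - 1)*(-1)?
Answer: -13848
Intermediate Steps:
F(d, g) = 1 - d (F(d, g) = (-1 + d)*(-1) = 1 - d)
G(D) = -2/9 + D/9 (G(D) = ((1 - D) + 1)/(-5 - 4) = (2 - D)/(-9) = (2 - D)*(-⅑) = -2/9 + D/9)
p(T) = -4/3 + T/3 (p(T) = (T - 1*4)/3 = (T - 4)/3 = (-4 + T)/3 = -4/3 + T/3)
n(a, M) = -12 (n(a, M) = -9 + (-4/3 + (-2*3 + 1)/3) = -9 + (-4/3 + (-6 + 1)/3) = -9 + (-4/3 + (⅓)*(-5)) = -9 + (-4/3 - 5/3) = -9 - 3 = -12)
n(11, G(-4))*1154 = -12*1154 = -13848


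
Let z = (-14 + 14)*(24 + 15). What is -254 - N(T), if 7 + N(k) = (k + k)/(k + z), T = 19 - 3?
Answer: -249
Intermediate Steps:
T = 16
z = 0 (z = 0*39 = 0)
N(k) = -5 (N(k) = -7 + (k + k)/(k + 0) = -7 + (2*k)/k = -7 + 2 = -5)
-254 - N(T) = -254 - 1*(-5) = -254 + 5 = -249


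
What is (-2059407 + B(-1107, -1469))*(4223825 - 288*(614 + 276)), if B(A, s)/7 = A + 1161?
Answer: -8169207852645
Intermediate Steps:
B(A, s) = 8127 + 7*A (B(A, s) = 7*(A + 1161) = 7*(1161 + A) = 8127 + 7*A)
(-2059407 + B(-1107, -1469))*(4223825 - 288*(614 + 276)) = (-2059407 + (8127 + 7*(-1107)))*(4223825 - 288*(614 + 276)) = (-2059407 + (8127 - 7749))*(4223825 - 288*890) = (-2059407 + 378)*(4223825 - 256320) = -2059029*3967505 = -8169207852645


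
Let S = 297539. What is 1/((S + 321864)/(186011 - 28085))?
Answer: 157926/619403 ≈ 0.25496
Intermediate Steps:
1/((S + 321864)/(186011 - 28085)) = 1/((297539 + 321864)/(186011 - 28085)) = 1/(619403/157926) = 157926/619403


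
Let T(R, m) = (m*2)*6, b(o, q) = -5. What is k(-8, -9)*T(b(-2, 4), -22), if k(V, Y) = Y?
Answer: 2376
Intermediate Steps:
T(R, m) = 12*m (T(R, m) = (2*m)*6 = 12*m)
k(-8, -9)*T(b(-2, 4), -22) = -108*(-22) = -9*(-264) = 2376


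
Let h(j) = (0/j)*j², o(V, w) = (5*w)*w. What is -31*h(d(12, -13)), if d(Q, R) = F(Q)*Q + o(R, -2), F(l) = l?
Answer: 0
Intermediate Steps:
o(V, w) = 5*w²
d(Q, R) = 20 + Q² (d(Q, R) = Q*Q + 5*(-2)² = Q² + 5*4 = Q² + 20 = 20 + Q²)
h(j) = 0 (h(j) = 0*j² = 0)
-31*h(d(12, -13)) = -31*0 = 0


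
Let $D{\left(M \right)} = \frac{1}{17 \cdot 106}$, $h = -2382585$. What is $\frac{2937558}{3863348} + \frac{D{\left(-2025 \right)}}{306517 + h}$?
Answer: $\frac{2747405856989935}{3613268206626632} \approx 0.76037$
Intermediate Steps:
$D{\left(M \right)} = \frac{1}{1802}$
$\frac{2937558}{3863348} + \frac{D{\left(-2025 \right)}}{306517 + h} = \frac{2937558}{3863348} + \frac{1}{1802 \left(306517 - 2382585\right)} = 2937558 \cdot \frac{1}{3863348} + \frac{1}{1802 \left(-2076068\right)} = \frac{1468779}{1931674} + \frac{1}{1802} \left(- \frac{1}{2076068}\right) = \frac{1468779}{1931674} - \frac{1}{3741074536} = \frac{2747405856989935}{3613268206626632}$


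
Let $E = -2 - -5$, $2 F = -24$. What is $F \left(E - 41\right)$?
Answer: $456$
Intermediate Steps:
$F = -12$ ($F = \frac{1}{2} \left(-24\right) = -12$)
$E = 3$ ($E = -2 + 5 = 3$)
$F \left(E - 41\right) = - 12 \left(3 - 41\right) = \left(-12\right) \left(-38\right) = 456$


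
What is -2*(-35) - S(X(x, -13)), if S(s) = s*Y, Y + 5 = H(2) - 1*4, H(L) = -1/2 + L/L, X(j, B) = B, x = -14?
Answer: -81/2 ≈ -40.500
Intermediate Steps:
H(L) = ½ (H(L) = -1*½ + 1 = -½ + 1 = ½)
Y = -17/2 (Y = -5 + (½ - 1*4) = -5 + (½ - 4) = -5 - 7/2 = -17/2 ≈ -8.5000)
S(s) = -17*s/2 (S(s) = s*(-17/2) = -17*s/2)
-2*(-35) - S(X(x, -13)) = -2*(-35) - (-17)*(-13)/2 = 70 - 1*221/2 = 70 - 221/2 = -81/2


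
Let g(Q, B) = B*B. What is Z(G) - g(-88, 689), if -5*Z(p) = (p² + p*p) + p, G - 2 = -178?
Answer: -2435381/5 ≈ -4.8708e+5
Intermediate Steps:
g(Q, B) = B²
G = -176 (G = 2 - 178 = -176)
Z(p) = -2*p²/5 - p/5 (Z(p) = -((p² + p*p) + p)/5 = -((p² + p²) + p)/5 = -(2*p² + p)/5 = -(p + 2*p²)/5 = -2*p²/5 - p/5)
Z(G) - g(-88, 689) = -⅕*(-176)*(1 + 2*(-176)) - 1*689² = -⅕*(-176)*(1 - 352) - 1*474721 = -⅕*(-176)*(-351) - 474721 = -61776/5 - 474721 = -2435381/5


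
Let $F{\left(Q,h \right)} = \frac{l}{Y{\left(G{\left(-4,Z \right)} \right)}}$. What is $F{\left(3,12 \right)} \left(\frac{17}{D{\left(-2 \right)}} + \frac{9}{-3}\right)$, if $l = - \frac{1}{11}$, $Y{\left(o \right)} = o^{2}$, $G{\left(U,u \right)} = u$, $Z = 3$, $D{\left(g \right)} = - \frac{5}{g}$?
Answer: $- \frac{19}{495} \approx -0.038384$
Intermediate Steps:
$l = - \frac{1}{11}$ ($l = \left(-1\right) \frac{1}{11} = - \frac{1}{11} \approx -0.090909$)
$F{\left(Q,h \right)} = - \frac{1}{99}$ ($F{\left(Q,h \right)} = - \frac{1}{11 \cdot 3^{2}} = - \frac{1}{11 \cdot 9} = \left(- \frac{1}{11}\right) \frac{1}{9} = - \frac{1}{99}$)
$F{\left(3,12 \right)} \left(\frac{17}{D{\left(-2 \right)}} + \frac{9}{-3}\right) = - \frac{\frac{17}{\left(-5\right) \frac{1}{-2}} + \frac{9}{-3}}{99} = - \frac{\frac{17}{\left(-5\right) \left(- \frac{1}{2}\right)} + 9 \left(- \frac{1}{3}\right)}{99} = - \frac{\frac{17}{\frac{5}{2}} - 3}{99} = - \frac{17 \cdot \frac{2}{5} - 3}{99} = - \frac{\frac{34}{5} - 3}{99} = \left(- \frac{1}{99}\right) \frac{19}{5} = - \frac{19}{495}$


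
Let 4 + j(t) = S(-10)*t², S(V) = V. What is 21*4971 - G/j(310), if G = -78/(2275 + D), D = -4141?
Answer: 31199572423417/298872244 ≈ 1.0439e+5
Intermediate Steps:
j(t) = -4 - 10*t²
G = 13/311 (G = -78/(2275 - 4141) = -78/(-1866) = -78*(-1/1866) = 13/311 ≈ 0.041801)
21*4971 - G/j(310) = 21*4971 - 13/(311*(-4 - 10*310²)) = 104391 - 13/(311*(-4 - 10*96100)) = 104391 - 13/(311*(-4 - 961000)) = 104391 - 13/(311*(-961004)) = 104391 - 13*(-1)/(311*961004) = 104391 - 1*(-13/298872244) = 104391 + 13/298872244 = 31199572423417/298872244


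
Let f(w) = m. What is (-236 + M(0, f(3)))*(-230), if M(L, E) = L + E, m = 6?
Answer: 52900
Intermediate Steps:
f(w) = 6
M(L, E) = E + L
(-236 + M(0, f(3)))*(-230) = (-236 + (6 + 0))*(-230) = (-236 + 6)*(-230) = -230*(-230) = 52900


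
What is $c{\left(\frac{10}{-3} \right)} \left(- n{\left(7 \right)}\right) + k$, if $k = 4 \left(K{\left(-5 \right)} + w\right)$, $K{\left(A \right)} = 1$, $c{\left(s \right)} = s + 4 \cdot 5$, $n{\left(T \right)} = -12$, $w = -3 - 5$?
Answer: $172$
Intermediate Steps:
$w = -8$
$c{\left(s \right)} = 20 + s$ ($c{\left(s \right)} = s + 20 = 20 + s$)
$k = -28$ ($k = 4 \left(1 - 8\right) = 4 \left(-7\right) = -28$)
$c{\left(\frac{10}{-3} \right)} \left(- n{\left(7 \right)}\right) + k = \left(20 + \frac{10}{-3}\right) \left(\left(-1\right) \left(-12\right)\right) - 28 = \left(20 + 10 \left(- \frac{1}{3}\right)\right) 12 - 28 = \left(20 - \frac{10}{3}\right) 12 - 28 = \frac{50}{3} \cdot 12 - 28 = 200 - 28 = 172$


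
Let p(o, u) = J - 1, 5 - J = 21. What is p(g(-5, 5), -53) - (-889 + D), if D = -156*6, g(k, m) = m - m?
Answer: 1808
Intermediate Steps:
J = -16 (J = 5 - 1*21 = 5 - 21 = -16)
g(k, m) = 0
p(o, u) = -17 (p(o, u) = -16 - 1 = -17)
D = -936
p(g(-5, 5), -53) - (-889 + D) = -17 - (-889 - 936) = -17 - 1*(-1825) = -17 + 1825 = 1808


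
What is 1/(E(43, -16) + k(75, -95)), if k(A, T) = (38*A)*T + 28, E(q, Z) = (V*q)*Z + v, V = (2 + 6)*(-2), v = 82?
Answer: -1/259632 ≈ -3.8516e-6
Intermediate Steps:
V = -16 (V = 8*(-2) = -16)
E(q, Z) = 82 - 16*Z*q (E(q, Z) = (-16*q)*Z + 82 = -16*Z*q + 82 = 82 - 16*Z*q)
k(A, T) = 28 + 38*A*T (k(A, T) = 38*A*T + 28 = 28 + 38*A*T)
1/(E(43, -16) + k(75, -95)) = 1/((82 - 16*(-16)*43) + (28 + 38*75*(-95))) = 1/((82 + 11008) + (28 - 270750)) = 1/(11090 - 270722) = 1/(-259632) = -1/259632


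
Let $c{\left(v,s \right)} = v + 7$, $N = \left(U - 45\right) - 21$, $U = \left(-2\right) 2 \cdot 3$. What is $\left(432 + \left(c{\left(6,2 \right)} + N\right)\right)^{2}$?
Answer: $134689$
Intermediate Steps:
$U = -12$ ($U = \left(-4\right) 3 = -12$)
$N = -78$ ($N = \left(-12 - 45\right) - 21 = -57 - 21 = -78$)
$c{\left(v,s \right)} = 7 + v$
$\left(432 + \left(c{\left(6,2 \right)} + N\right)\right)^{2} = \left(432 + \left(\left(7 + 6\right) - 78\right)\right)^{2} = \left(432 + \left(13 - 78\right)\right)^{2} = \left(432 - 65\right)^{2} = 367^{2} = 134689$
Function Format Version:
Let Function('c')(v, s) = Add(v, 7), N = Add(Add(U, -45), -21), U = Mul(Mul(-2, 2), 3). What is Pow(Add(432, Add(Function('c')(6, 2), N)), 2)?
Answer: 134689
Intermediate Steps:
U = -12 (U = Mul(-4, 3) = -12)
N = -78 (N = Add(Add(-12, -45), -21) = Add(-57, -21) = -78)
Function('c')(v, s) = Add(7, v)
Pow(Add(432, Add(Function('c')(6, 2), N)), 2) = Pow(Add(432, Add(Add(7, 6), -78)), 2) = Pow(Add(432, Add(13, -78)), 2) = Pow(Add(432, -65), 2) = Pow(367, 2) = 134689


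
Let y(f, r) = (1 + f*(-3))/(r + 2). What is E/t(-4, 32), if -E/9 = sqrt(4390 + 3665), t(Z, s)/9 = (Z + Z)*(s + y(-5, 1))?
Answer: 9*sqrt(895)/896 ≈ 0.30050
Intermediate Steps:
y(f, r) = (1 - 3*f)/(2 + r)
t(Z, s) = 18*Z*(16/3 + s) (t(Z, s) = 9*((Z + Z)*(s + (1 - 3*(-5))/(2 + 1))) = 9*((2*Z)*(s + (1 + 15)/3)) = 9*((2*Z)*(s + (1/3)*16)) = 9*((2*Z)*(s + 16/3)) = 9*((2*Z)*(16/3 + s)) = 9*(2*Z*(16/3 + s)) = 18*Z*(16/3 + s))
E = -27*sqrt(895) (E = -9*sqrt(4390 + 3665) = -27*sqrt(895) ≈ -807.75)
E/t(-4, 32) = (-27*sqrt(895))/((6*(-4)*(16 + 3*32))) = (-27*sqrt(895))/((6*(-4)*(16 + 96))) = (-27*sqrt(895))/((6*(-4)*112)) = -27*sqrt(895)/(-2688) = -27*sqrt(895)*(-1/2688) = 9*sqrt(895)/896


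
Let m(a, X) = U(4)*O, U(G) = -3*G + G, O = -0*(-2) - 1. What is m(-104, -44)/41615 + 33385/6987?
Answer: 1389372671/290764005 ≈ 4.7784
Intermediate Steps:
O = -1 (O = -5*0 - 1 = 0 - 1 = -1)
U(G) = -2*G
m(a, X) = 8 (m(a, X) = -2*4*(-1) = -8*(-1) = 8)
m(-104, -44)/41615 + 33385/6987 = 8/41615 + 33385/6987 = 1389372671/290764005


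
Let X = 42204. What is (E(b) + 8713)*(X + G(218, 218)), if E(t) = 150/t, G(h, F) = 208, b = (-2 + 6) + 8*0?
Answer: 371126206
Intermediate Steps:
b = 4 (b = 4 + 0 = 4)
(E(b) + 8713)*(X + G(218, 218)) = (150/4 + 8713)*(42204 + 208) = (150*(¼) + 8713)*42412 = (75/2 + 8713)*42412 = (17501/2)*42412 = 371126206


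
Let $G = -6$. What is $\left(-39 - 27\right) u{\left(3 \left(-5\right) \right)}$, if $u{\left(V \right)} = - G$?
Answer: $-396$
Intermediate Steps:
$u{\left(V \right)} = 6$ ($u{\left(V \right)} = \left(-1\right) \left(-6\right) = 6$)
$\left(-39 - 27\right) u{\left(3 \left(-5\right) \right)} = \left(-39 - 27\right) 6 = \left(-66\right) 6 = -396$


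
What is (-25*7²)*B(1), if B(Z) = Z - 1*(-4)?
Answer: -6125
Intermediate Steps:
B(Z) = 4 + Z (B(Z) = Z + 4 = 4 + Z)
(-25*7²)*B(1) = (-25*7²)*(4 + 1) = -25*49*5 = -1225*5 = -6125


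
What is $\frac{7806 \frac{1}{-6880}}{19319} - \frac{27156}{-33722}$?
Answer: $\frac{902292225597}{1120537546960} \approx 0.80523$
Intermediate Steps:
$\frac{7806 \frac{1}{-6880}}{19319} - \frac{27156}{-33722} = 7806 \left(- \frac{1}{6880}\right) \frac{1}{19319} - - \frac{13578}{16861} = \left(- \frac{3903}{3440}\right) \frac{1}{19319} + \frac{13578}{16861} = - \frac{3903}{66457360} + \frac{13578}{16861} = \frac{902292225597}{1120537546960}$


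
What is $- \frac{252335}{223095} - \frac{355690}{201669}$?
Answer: $- \frac{8682720511}{2999423037} \approx -2.8948$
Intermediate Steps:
$- \frac{252335}{223095} - \frac{355690}{201669} = \left(-252335\right) \frac{1}{223095} - \frac{355690}{201669} = - \frac{50467}{44619} - \frac{355690}{201669} = - \frac{8682720511}{2999423037}$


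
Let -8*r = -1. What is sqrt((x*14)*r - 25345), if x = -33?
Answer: I*sqrt(101611)/2 ≈ 159.38*I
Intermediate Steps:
r = 1/8 (r = -1/8*(-1) = 1/8 ≈ 0.12500)
sqrt((x*14)*r - 25345) = sqrt(-33*14*(1/8) - 25345) = sqrt(-462*1/8 - 25345) = sqrt(-231/4 - 25345) = sqrt(-101611/4) = I*sqrt(101611)/2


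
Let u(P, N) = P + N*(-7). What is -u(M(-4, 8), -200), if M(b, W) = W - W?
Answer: -1400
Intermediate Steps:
M(b, W) = 0
u(P, N) = P - 7*N
-u(M(-4, 8), -200) = -(0 - 7*(-200)) = -(0 + 1400) = -1*1400 = -1400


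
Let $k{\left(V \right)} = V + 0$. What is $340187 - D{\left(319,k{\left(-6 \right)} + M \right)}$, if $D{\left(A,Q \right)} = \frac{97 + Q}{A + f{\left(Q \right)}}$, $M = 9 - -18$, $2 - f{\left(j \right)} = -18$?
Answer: $\frac{115323275}{339} \approx 3.4019 \cdot 10^{5}$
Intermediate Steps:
$f{\left(j \right)} = 20$ ($f{\left(j \right)} = 2 - -18 = 2 + 18 = 20$)
$k{\left(V \right)} = V$
$M = 27$ ($M = 9 + 18 = 27$)
$D{\left(A,Q \right)} = \frac{97 + Q}{20 + A}$ ($D{\left(A,Q \right)} = \frac{97 + Q}{A + 20} = \frac{97 + Q}{20 + A}$)
$340187 - D{\left(319,k{\left(-6 \right)} + M \right)} = 340187 - \frac{97 + \left(-6 + 27\right)}{20 + 319} = 340187 - \frac{97 + 21}{339} = 340187 - \frac{1}{339} \cdot 118 = 340187 - \frac{118}{339} = \frac{115323275}{339}$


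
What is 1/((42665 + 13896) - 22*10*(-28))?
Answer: 1/62721 ≈ 1.5944e-5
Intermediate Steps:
1/((42665 + 13896) - 22*10*(-28)) = 1/(56561 - 220*(-28)) = 1/(56561 + 6160) = 1/62721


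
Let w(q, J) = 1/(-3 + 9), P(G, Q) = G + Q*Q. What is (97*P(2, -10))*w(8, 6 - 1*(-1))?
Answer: 1649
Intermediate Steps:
P(G, Q) = G + Q²
w(q, J) = ⅙ (w(q, J) = 1/6 = ⅙)
(97*P(2, -10))*w(8, 6 - 1*(-1)) = (97*(2 + (-10)²))*(⅙) = (97*(2 + 100))*(⅙) = (97*102)*(⅙) = 9894*(⅙) = 1649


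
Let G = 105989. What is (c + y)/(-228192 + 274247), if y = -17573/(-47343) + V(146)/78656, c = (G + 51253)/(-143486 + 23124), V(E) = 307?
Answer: -208711561049759/10321048479397592640 ≈ -2.0222e-5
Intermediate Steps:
c = -78621/60181 (c = (105989 + 51253)/(-143486 + 23124) = 157242/(-120362) = 157242*(-1/120362) = -78621/60181 ≈ -1.3064)
y = 1396756189/3723811008 (y = -17573/(-47343) + 307/78656 = -17573*(-1/47343) + 307*(1/78656) = 17573/47343 + 307/78656 = 1396756189/3723811008 ≈ 0.37509)
(c + y)/(-228192 + 274247) = (-78621/60181 + 1396756189/3723811008)/(-228192 + 274247) = -208711561049759/224102670272448/46055 = -208711561049759/224102670272448*1/46055 = -208711561049759/10321048479397592640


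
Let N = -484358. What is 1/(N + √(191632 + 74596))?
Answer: -242179/117301202968 - √66557/117301202968 ≈ -2.0668e-6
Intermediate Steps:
1/(N + √(191632 + 74596)) = 1/(-484358 + √(191632 + 74596)) = 1/(-484358 + √266228) = 1/(-484358 + 2*√66557)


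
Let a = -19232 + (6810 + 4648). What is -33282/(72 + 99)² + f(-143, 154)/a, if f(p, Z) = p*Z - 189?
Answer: 43415287/25257726 ≈ 1.7189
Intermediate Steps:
f(p, Z) = -189 + Z*p (f(p, Z) = Z*p - 189 = -189 + Z*p)
a = -7774 (a = -19232 + 11458 = -7774)
-33282/(72 + 99)² + f(-143, 154)/a = -33282/(72 + 99)² + (-189 + 154*(-143))/(-7774) = -33282/(171²) + (-189 - 22022)*(-1/7774) = -33282/29241 - 22211*(-1/7774) = -33282*1/29241 + 22211/7774 = -3698/3249 + 22211/7774 = 43415287/25257726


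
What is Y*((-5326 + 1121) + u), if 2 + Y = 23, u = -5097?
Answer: -195342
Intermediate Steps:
Y = 21 (Y = -2 + 23 = 21)
Y*((-5326 + 1121) + u) = 21*((-5326 + 1121) - 5097) = 21*(-4205 - 5097) = 21*(-9302) = -195342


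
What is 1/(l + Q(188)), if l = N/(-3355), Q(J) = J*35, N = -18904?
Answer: 3355/22094804 ≈ 0.00015185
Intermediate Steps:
Q(J) = 35*J
l = 18904/3355 (l = -18904/(-3355) = -18904*(-1/3355) = 18904/3355 ≈ 5.6346)
1/(l + Q(188)) = 1/(18904/3355 + 35*188) = 1/(18904/3355 + 6580) = 1/(22094804/3355) = 3355/22094804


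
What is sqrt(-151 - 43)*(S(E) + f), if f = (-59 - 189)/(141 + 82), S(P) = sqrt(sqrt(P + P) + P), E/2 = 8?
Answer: I*sqrt(194)*(-248/223 + 2*sqrt(4 + sqrt(2))) ≈ 49.329*I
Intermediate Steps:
E = 16 (E = 2*8 = 16)
S(P) = sqrt(P + sqrt(2)*sqrt(P)) (S(P) = sqrt(sqrt(2*P) + P) = sqrt(sqrt(2)*sqrt(P) + P) = sqrt(P + sqrt(2)*sqrt(P)))
f = -248/223 ≈ -1.1121
sqrt(-151 - 43)*(S(E) + f) = sqrt(-151 - 43)*(sqrt(16 + sqrt(2)*sqrt(16)) - 248/223) = sqrt(-194)*(sqrt(16 + sqrt(2)*4) - 248/223) = (I*sqrt(194))*(sqrt(16 + 4*sqrt(2)) - 248/223) = (I*sqrt(194))*(-248/223 + sqrt(16 + 4*sqrt(2))) = I*sqrt(194)*(-248/223 + sqrt(16 + 4*sqrt(2)))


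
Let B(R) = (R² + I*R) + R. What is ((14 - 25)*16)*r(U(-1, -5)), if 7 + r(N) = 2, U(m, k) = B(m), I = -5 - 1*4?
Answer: 880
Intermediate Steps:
I = -9 (I = -5 - 4 = -9)
B(R) = R² - 8*R (B(R) = (R² - 9*R) + R = R² - 8*R)
U(m, k) = m*(-8 + m)
r(N) = -5 (r(N) = -7 + 2 = -5)
((14 - 25)*16)*r(U(-1, -5)) = ((14 - 25)*16)*(-5) = -11*16*(-5) = -176*(-5) = 880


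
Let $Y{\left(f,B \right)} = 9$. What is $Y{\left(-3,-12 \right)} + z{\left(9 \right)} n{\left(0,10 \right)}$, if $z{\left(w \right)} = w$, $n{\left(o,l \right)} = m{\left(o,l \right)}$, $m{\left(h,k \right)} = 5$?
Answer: $54$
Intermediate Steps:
$n{\left(o,l \right)} = 5$
$Y{\left(-3,-12 \right)} + z{\left(9 \right)} n{\left(0,10 \right)} = 9 + 9 \cdot 5 = 9 + 45 = 54$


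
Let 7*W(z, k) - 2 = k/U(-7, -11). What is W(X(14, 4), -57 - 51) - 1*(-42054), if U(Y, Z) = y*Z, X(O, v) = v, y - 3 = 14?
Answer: 55049168/1309 ≈ 42054.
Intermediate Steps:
y = 17 (y = 3 + 14 = 17)
U(Y, Z) = 17*Z
W(z, k) = 2/7 - k/1309 (W(z, k) = 2/7 + (k/((17*(-11))))/7 = 2/7 + (k/(-187))/7 = 2/7 + (k*(-1/187))/7 = 2/7 + (-k/187)/7 = 2/7 - k/1309)
W(X(14, 4), -57 - 51) - 1*(-42054) = (2/7 - (-57 - 51)/1309) - 1*(-42054) = (2/7 - 1/1309*(-108)) + 42054 = (2/7 + 108/1309) + 42054 = 482/1309 + 42054 = 55049168/1309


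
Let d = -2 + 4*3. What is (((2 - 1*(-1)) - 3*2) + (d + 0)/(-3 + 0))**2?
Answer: 361/9 ≈ 40.111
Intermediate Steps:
d = 10 (d = -2 + 12 = 10)
(((2 - 1*(-1)) - 3*2) + (d + 0)/(-3 + 0))**2 = (((2 - 1*(-1)) - 3*2) + (10 + 0)/(-3 + 0))**2 = (((2 + 1) - 6) + 10/(-3))**2 = ((3 - 6) + 10*(-1/3))**2 = (-3 - 10/3)**2 = (-19/3)**2 = 361/9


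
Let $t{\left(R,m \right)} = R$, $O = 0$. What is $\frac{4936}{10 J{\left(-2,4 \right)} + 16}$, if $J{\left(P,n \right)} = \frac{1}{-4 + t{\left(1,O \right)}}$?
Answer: $\frac{7404}{19} \approx 389.68$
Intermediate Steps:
$J{\left(P,n \right)} = - \frac{1}{3}$ ($J{\left(P,n \right)} = \frac{1}{-4 + 1} = \frac{1}{-3} = - \frac{1}{3}$)
$\frac{4936}{10 J{\left(-2,4 \right)} + 16} = \frac{4936}{10 \left(- \frac{1}{3}\right) + 16} = \frac{4936}{- \frac{10}{3} + 16} = \frac{4936}{\frac{38}{3}} = 4936 \cdot \frac{3}{38} = \frac{7404}{19}$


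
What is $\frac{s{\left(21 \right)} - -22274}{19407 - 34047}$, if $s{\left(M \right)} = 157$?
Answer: $- \frac{7477}{4880} \approx -1.5322$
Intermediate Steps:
$\frac{s{\left(21 \right)} - -22274}{19407 - 34047} = \frac{157 - -22274}{19407 - 34047} = \frac{157 + 22274}{-14640} = 22431 \left(- \frac{1}{14640}\right) = - \frac{7477}{4880}$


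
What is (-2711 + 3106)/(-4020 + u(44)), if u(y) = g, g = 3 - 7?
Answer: -395/4024 ≈ -0.098161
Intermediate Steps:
g = -4
u(y) = -4
(-2711 + 3106)/(-4020 + u(44)) = (-2711 + 3106)/(-4020 - 4) = 395/(-4024) = 395*(-1/4024) = -395/4024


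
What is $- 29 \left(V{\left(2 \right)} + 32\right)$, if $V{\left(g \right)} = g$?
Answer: $-986$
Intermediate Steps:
$- 29 \left(V{\left(2 \right)} + 32\right) = - 29 \left(2 + 32\right) = \left(-29\right) 34 = -986$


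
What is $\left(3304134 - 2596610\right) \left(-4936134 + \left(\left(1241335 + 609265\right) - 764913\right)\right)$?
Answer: $-2724283663228$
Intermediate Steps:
$\left(3304134 - 2596610\right) \left(-4936134 + \left(\left(1241335 + 609265\right) - 764913\right)\right) = 707524 \left(-4936134 + \left(1850600 - 764913\right)\right) = 707524 \left(-4936134 + 1085687\right) = 707524 \left(-3850447\right) = -2724283663228$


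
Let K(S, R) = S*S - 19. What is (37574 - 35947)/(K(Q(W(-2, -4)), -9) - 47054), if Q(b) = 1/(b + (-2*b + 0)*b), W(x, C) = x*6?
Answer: -146430000/4236569999 ≈ -0.034563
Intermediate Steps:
W(x, C) = 6*x
Q(b) = 1/(b - 2*b²) (Q(b) = 1/(b + (-2*b)*b) = 1/(b - 2*b²))
K(S, R) = -19 + S² (K(S, R) = S² - 19 = -19 + S²)
(37574 - 35947)/(K(Q(W(-2, -4)), -9) - 47054) = (37574 - 35947)/((-19 + (-1/((6*(-2))*(-1 + 2*(6*(-2)))))²) - 47054) = 1627/((-19 + (-1/(-12*(-1 + 2*(-12))))²) - 47054) = 1627/((-19 + (-1*(-1/12)/(-1 - 24))²) - 47054) = 1627/((-19 + (-1*(-1/12)/(-25))²) - 47054) = 1627/((-19 + (-1*(-1/12)*(-1/25))²) - 47054) = 1627/((-19 + (-1/300)²) - 47054) = 1627/((-19 + 1/90000) - 47054) = 1627/(-1709999/90000 - 47054) = 1627/(-4236569999/90000) = 1627*(-90000/4236569999) = -146430000/4236569999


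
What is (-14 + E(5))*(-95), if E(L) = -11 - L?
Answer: 2850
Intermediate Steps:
(-14 + E(5))*(-95) = (-14 + (-11 - 1*5))*(-95) = (-14 + (-11 - 5))*(-95) = (-14 - 16)*(-95) = -30*(-95) = 2850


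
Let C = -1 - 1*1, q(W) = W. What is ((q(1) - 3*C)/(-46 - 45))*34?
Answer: -34/13 ≈ -2.6154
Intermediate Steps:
C = -2 (C = -1 - 1 = -2)
((q(1) - 3*C)/(-46 - 45))*34 = ((1 - 3*(-2))/(-46 - 45))*34 = ((1 + 6)/(-91))*34 = (7*(-1/91))*34 = -1/13*34 = -34/13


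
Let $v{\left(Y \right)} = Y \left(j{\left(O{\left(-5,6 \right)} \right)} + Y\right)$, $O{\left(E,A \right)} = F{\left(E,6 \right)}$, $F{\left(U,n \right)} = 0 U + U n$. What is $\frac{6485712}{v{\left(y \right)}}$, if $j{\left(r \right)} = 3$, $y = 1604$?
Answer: $\frac{1621428}{644407} \approx 2.5162$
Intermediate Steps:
$F{\left(U,n \right)} = U n$ ($F{\left(U,n \right)} = 0 + U n = U n$)
$O{\left(E,A \right)} = 6 E$ ($O{\left(E,A \right)} = E 6 = 6 E$)
$v{\left(Y \right)} = Y \left(3 + Y\right)$
$\frac{6485712}{v{\left(y \right)}} = \frac{6485712}{1604 \left(3 + 1604\right)} = \frac{6485712}{1604 \cdot 1607} = \frac{6485712}{2577628} = 6485712 \cdot \frac{1}{2577628} = \frac{1621428}{644407}$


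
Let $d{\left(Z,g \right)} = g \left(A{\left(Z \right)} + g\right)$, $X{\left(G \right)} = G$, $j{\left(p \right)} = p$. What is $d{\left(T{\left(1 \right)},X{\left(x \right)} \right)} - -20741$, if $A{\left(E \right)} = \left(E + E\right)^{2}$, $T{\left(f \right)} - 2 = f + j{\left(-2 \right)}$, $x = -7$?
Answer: $20762$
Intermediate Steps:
$T{\left(f \right)} = f$ ($T{\left(f \right)} = 2 + \left(f - 2\right) = 2 + \left(-2 + f\right) = f$)
$A{\left(E \right)} = 4 E^{2}$ ($A{\left(E \right)} = \left(2 E\right)^{2} = 4 E^{2}$)
$d{\left(Z,g \right)} = g \left(g + 4 Z^{2}\right)$ ($d{\left(Z,g \right)} = g \left(4 Z^{2} + g\right) = g \left(g + 4 Z^{2}\right)$)
$d{\left(T{\left(1 \right)},X{\left(x \right)} \right)} - -20741 = - 7 \left(-7 + 4 \cdot 1^{2}\right) - -20741 = - 7 \left(-7 + 4 \cdot 1\right) + 20741 = - 7 \left(-7 + 4\right) + 20741 = \left(-7\right) \left(-3\right) + 20741 = 21 + 20741 = 20762$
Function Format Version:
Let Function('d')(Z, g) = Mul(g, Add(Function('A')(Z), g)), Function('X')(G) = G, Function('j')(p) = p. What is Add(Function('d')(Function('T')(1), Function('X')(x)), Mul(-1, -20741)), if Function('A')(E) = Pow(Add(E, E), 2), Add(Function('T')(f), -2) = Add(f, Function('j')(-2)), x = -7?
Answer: 20762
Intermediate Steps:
Function('T')(f) = f (Function('T')(f) = Add(2, Add(f, -2)) = Add(2, Add(-2, f)) = f)
Function('A')(E) = Mul(4, Pow(E, 2)) (Function('A')(E) = Pow(Mul(2, E), 2) = Mul(4, Pow(E, 2)))
Function('d')(Z, g) = Mul(g, Add(g, Mul(4, Pow(Z, 2)))) (Function('d')(Z, g) = Mul(g, Add(Mul(4, Pow(Z, 2)), g)) = Mul(g, Add(g, Mul(4, Pow(Z, 2)))))
Add(Function('d')(Function('T')(1), Function('X')(x)), Mul(-1, -20741)) = Add(Mul(-7, Add(-7, Mul(4, Pow(1, 2)))), Mul(-1, -20741)) = Add(Mul(-7, Add(-7, Mul(4, 1))), 20741) = Add(Mul(-7, Add(-7, 4)), 20741) = Add(Mul(-7, -3), 20741) = Add(21, 20741) = 20762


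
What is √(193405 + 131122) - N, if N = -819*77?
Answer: 63063 + 7*√6623 ≈ 63633.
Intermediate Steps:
N = -63063
√(193405 + 131122) - N = √(193405 + 131122) - 1*(-63063) = √324527 + 63063 = 7*√6623 + 63063 = 63063 + 7*√6623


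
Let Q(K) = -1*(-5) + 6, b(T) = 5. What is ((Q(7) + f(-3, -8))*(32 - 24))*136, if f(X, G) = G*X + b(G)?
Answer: 43520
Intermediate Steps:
Q(K) = 11 (Q(K) = 5 + 6 = 11)
f(X, G) = 5 + G*X (f(X, G) = G*X + 5 = 5 + G*X)
((Q(7) + f(-3, -8))*(32 - 24))*136 = ((11 + (5 - 8*(-3)))*(32 - 24))*136 = ((11 + (5 + 24))*8)*136 = ((11 + 29)*8)*136 = (40*8)*136 = 320*136 = 43520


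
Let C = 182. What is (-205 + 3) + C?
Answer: -20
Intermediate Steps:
(-205 + 3) + C = (-205 + 3) + 182 = -202 + 182 = -20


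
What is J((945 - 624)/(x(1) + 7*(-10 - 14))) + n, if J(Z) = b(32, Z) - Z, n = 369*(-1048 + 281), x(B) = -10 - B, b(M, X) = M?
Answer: -50655068/179 ≈ -2.8299e+5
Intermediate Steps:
n = -283023 (n = 369*(-767) = -283023)
J(Z) = 32 - Z
J((945 - 624)/(x(1) + 7*(-10 - 14))) + n = (32 - (945 - 624)/((-10 - 1*1) + 7*(-10 - 14))) - 283023 = (32 - 321/((-10 - 1) + 7*(-24))) - 283023 = (32 - 321/(-11 - 168)) - 283023 = (32 - 321/(-179)) - 283023 = (32 - 321*(-1)/179) - 283023 = (32 - 1*(-321/179)) - 283023 = (32 + 321/179) - 283023 = 6049/179 - 283023 = -50655068/179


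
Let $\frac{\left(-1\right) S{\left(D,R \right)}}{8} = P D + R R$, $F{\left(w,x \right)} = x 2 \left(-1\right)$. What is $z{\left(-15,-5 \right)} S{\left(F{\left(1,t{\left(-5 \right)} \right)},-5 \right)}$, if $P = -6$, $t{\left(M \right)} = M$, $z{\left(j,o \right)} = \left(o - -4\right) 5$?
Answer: $-1400$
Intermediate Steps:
$z{\left(j,o \right)} = 20 + 5 o$ ($z{\left(j,o \right)} = \left(o + 4\right) 5 = \left(4 + o\right) 5 = 20 + 5 o$)
$F{\left(w,x \right)} = - 2 x$ ($F{\left(w,x \right)} = 2 x \left(-1\right) = - 2 x$)
$S{\left(D,R \right)} = - 8 R^{2} + 48 D$ ($S{\left(D,R \right)} = - 8 \left(- 6 D + R R\right) = - 8 \left(- 6 D + R^{2}\right) = - 8 \left(R^{2} - 6 D\right) = - 8 R^{2} + 48 D$)
$z{\left(-15,-5 \right)} S{\left(F{\left(1,t{\left(-5 \right)} \right)},-5 \right)} = \left(20 + 5 \left(-5\right)\right) \left(- 8 \left(-5\right)^{2} + 48 \left(\left(-2\right) \left(-5\right)\right)\right) = \left(20 - 25\right) \left(\left(-8\right) 25 + 48 \cdot 10\right) = - 5 \left(-200 + 480\right) = \left(-5\right) 280 = -1400$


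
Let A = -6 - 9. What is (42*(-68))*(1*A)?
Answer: 42840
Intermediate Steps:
A = -15
(42*(-68))*(1*A) = (42*(-68))*(1*(-15)) = -2856*(-15) = 42840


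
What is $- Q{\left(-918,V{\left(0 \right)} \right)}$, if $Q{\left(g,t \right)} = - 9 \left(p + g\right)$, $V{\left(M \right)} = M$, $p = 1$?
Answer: $-8253$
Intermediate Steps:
$Q{\left(g,t \right)} = -9 - 9 g$ ($Q{\left(g,t \right)} = - 9 \left(1 + g\right) = -9 - 9 g$)
$- Q{\left(-918,V{\left(0 \right)} \right)} = - (-9 - -8262) = - (-9 + 8262) = \left(-1\right) 8253 = -8253$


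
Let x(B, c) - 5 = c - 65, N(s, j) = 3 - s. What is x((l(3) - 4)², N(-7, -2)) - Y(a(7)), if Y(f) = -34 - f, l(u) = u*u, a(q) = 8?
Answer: -8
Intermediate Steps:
l(u) = u²
x(B, c) = -60 + c (x(B, c) = 5 + (c - 65) = 5 + (-65 + c) = -60 + c)
x((l(3) - 4)², N(-7, -2)) - Y(a(7)) = (-60 + (3 - 1*(-7))) - (-34 - 1*8) = (-60 + (3 + 7)) - (-34 - 8) = (-60 + 10) - 1*(-42) = -50 + 42 = -8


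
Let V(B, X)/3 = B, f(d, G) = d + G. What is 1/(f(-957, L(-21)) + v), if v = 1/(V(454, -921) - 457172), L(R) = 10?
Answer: -455810/431652071 ≈ -0.0010560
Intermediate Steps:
f(d, G) = G + d
V(B, X) = 3*B
v = -1/455810 (v = 1/(3*454 - 457172) = 1/(1362 - 457172) = 1/(-455810) = -1/455810 ≈ -2.1939e-6)
1/(f(-957, L(-21)) + v) = 1/((10 - 957) - 1/455810) = 1/(-947 - 1/455810) = 1/(-431652071/455810) = -455810/431652071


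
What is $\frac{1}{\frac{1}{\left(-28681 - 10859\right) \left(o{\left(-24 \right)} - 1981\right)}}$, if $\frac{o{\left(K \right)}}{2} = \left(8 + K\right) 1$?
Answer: $79594020$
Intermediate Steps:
$o{\left(K \right)} = 16 + 2 K$ ($o{\left(K \right)} = 2 \left(8 + K\right) 1 = 2 \left(8 + K\right) = 16 + 2 K$)
$\frac{1}{\frac{1}{\left(-28681 - 10859\right) \left(o{\left(-24 \right)} - 1981\right)}} = \frac{1}{\frac{1}{\left(-28681 - 10859\right) \left(\left(16 + 2 \left(-24\right)\right) - 1981\right)}} = \frac{1}{\frac{1}{\left(-39540\right) \left(\left(16 - 48\right) - 1981\right)}} = \frac{1}{\frac{1}{\left(-39540\right) \left(-32 - 1981\right)}} = \frac{1}{\frac{1}{\left(-39540\right) \left(-2013\right)}} = \frac{1}{\frac{1}{79594020}} = 79594020$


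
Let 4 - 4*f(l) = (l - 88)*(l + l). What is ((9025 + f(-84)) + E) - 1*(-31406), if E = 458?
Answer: 33666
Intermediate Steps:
f(l) = 1 - l*(-88 + l)/2 (f(l) = 1 - (l - 88)*(l + l)/4 = 1 - (-88 + l)*2*l/4 = 1 - l*(-88 + l)/2)
((9025 + f(-84)) + E) - 1*(-31406) = ((9025 + (1 + 44*(-84) - ½*(-84)²)) + 458) - 1*(-31406) = ((9025 + (1 - 3696 - ½*7056)) + 458) + 31406 = ((9025 + (1 - 3696 - 3528)) + 458) + 31406 = ((9025 - 7223) + 458) + 31406 = (1802 + 458) + 31406 = 2260 + 31406 = 33666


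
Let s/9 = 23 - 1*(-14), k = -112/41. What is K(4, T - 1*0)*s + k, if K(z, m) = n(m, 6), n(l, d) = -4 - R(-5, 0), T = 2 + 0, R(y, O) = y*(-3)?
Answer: -259519/41 ≈ -6329.7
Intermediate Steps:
R(y, O) = -3*y
T = 2
k = -112/41 (k = -112*1/41 = -112/41 ≈ -2.7317)
n(l, d) = -19 (n(l, d) = -4 - (-3)*(-5) = -4 - 1*15 = -4 - 15 = -19)
K(z, m) = -19
s = 333 (s = 9*(23 - 1*(-14)) = 9*(23 + 14) = 9*37 = 333)
K(4, T - 1*0)*s + k = -19*333 - 112/41 = -6327 - 112/41 = -259519/41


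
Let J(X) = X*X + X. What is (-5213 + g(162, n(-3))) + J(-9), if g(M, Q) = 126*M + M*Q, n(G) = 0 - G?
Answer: 15757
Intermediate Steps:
n(G) = -G
J(X) = X + X² (J(X) = X² + X = X + X²)
(-5213 + g(162, n(-3))) + J(-9) = (-5213 + 162*(126 - 1*(-3))) - 9*(1 - 9) = (-5213 + 162*(126 + 3)) - 9*(-8) = (-5213 + 162*129) + 72 = (-5213 + 20898) + 72 = 15685 + 72 = 15757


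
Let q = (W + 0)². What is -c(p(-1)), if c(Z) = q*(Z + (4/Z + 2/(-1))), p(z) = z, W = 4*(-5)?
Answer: 2800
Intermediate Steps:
W = -20
q = 400 (q = (-20 + 0)² = (-20)² = 400)
c(Z) = -800 + 400*Z + 1600/Z (c(Z) = 400*(Z + (4/Z + 2/(-1))) = 400*(Z + (4/Z + 2*(-1))) = 400*(Z + (4/Z - 2)) = 400*(Z + (-2 + 4/Z)) = 400*(-2 + Z + 4/Z) = -800 + 400*Z + 1600/Z)
-c(p(-1)) = -(-800 + 400*(-1) + 1600/(-1)) = -(-800 - 400 + 1600*(-1)) = -(-800 - 400 - 1600) = -1*(-2800) = 2800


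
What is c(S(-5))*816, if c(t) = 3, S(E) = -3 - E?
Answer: 2448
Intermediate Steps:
c(S(-5))*816 = 3*816 = 2448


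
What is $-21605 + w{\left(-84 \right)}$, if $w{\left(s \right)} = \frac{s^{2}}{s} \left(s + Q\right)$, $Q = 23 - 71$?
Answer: $-10517$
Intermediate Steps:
$Q = -48$ ($Q = 23 - 71 = -48$)
$w{\left(s \right)} = s \left(-48 + s\right)$ ($w{\left(s \right)} = \frac{s^{2}}{s} \left(s - 48\right) = s \left(-48 + s\right)$)
$-21605 + w{\left(-84 \right)} = -21605 - 84 \left(-48 - 84\right) = -21605 - -11088 = -21605 + 11088 = -10517$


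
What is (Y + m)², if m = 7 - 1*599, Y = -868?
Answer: 2131600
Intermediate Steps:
m = -592 (m = 7 - 599 = -592)
(Y + m)² = (-868 - 592)² = (-1460)² = 2131600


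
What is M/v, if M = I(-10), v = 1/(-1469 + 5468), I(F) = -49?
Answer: -195951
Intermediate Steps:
v = 1/3999 ≈ 0.00025006
M = -49
M/v = -49/1/3999 = -49*3999 = -195951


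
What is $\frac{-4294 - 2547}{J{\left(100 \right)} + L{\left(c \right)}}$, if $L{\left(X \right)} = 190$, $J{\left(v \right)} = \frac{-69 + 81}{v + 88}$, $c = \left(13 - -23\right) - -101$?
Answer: $- \frac{321527}{8933} \approx -35.993$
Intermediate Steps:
$c = 137$ ($c = \left(13 + 23\right) + 101 = 36 + 101 = 137$)
$J{\left(v \right)} = \frac{12}{88 + v}$
$\frac{-4294 - 2547}{J{\left(100 \right)} + L{\left(c \right)}} = \frac{-4294 - 2547}{\frac{12}{88 + 100} + 190} = - \frac{6841}{\frac{12}{188} + 190} = - \frac{6841}{12 \cdot \frac{1}{188} + 190} = - \frac{6841}{\frac{3}{47} + 190} = - \frac{6841}{\frac{8933}{47}} = \left(-6841\right) \frac{47}{8933} = - \frac{321527}{8933}$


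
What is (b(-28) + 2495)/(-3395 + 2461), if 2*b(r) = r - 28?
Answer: -2467/934 ≈ -2.6413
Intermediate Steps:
b(r) = -14 + r/2 (b(r) = (r - 28)/2 = (-28 + r)/2 = -14 + r/2)
(b(-28) + 2495)/(-3395 + 2461) = ((-14 + (½)*(-28)) + 2495)/(-3395 + 2461) = ((-14 - 14) + 2495)/(-934) = (-28 + 2495)*(-1/934) = 2467*(-1/934) = -2467/934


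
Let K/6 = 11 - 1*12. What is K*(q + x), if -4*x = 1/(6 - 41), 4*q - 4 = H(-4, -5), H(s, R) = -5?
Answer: 51/35 ≈ 1.4571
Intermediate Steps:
q = -1/4 (q = 1 + (1/4)*(-5) = 1 - 5/4 = -1/4 ≈ -0.25000)
K = -6 (K = 6*(11 - 1*12) = 6*(11 - 12) = 6*(-1) = -6)
x = 1/140 (x = -1/(4*(6 - 41)) = -1/4/(-35) = -1/4*(-1/35) = 1/140 ≈ 0.0071429)
K*(q + x) = -6*(-1/4 + 1/140) = -6*(-17/70) = 51/35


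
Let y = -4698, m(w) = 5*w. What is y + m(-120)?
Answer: -5298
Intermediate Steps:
y + m(-120) = -4698 + 5*(-120) = -4698 - 600 = -5298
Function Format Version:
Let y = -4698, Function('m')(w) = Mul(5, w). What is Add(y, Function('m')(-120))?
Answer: -5298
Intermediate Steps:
Add(y, Function('m')(-120)) = Add(-4698, Mul(5, -120)) = Add(-4698, -600) = -5298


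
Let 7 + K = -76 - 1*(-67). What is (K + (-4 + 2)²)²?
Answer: 144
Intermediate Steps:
K = -16 (K = -7 + (-76 - 1*(-67)) = -7 + (-76 + 67) = -7 - 9 = -16)
(K + (-4 + 2)²)² = (-16 + (-4 + 2)²)² = (-16 + (-2)²)² = (-16 + 4)² = (-12)² = 144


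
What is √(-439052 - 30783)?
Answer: I*√469835 ≈ 685.45*I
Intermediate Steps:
√(-439052 - 30783) = √(-469835) = I*√469835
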